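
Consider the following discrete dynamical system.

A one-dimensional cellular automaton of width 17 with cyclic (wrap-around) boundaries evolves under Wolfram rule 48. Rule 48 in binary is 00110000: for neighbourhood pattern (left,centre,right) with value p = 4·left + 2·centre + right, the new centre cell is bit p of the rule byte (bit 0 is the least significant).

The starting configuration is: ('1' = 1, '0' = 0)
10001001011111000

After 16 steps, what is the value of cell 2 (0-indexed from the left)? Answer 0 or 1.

gen 0: 10001001011111000
gen 1: 01000100100000100
gen 2: 00100010010000010
gen 3: 00010001001000001
gen 4: 10001000100100000
gen 5: 01000100010010000
gen 6: 00100010001001000
gen 7: 00010001000100100
gen 8: 00001000100010010
gen 9: 00000100010001001
gen 10: 10000010001000100
gen 11: 01000001000100010
gen 12: 00100000100010001
gen 13: 10010000010001000
gen 14: 01001000001000100
gen 15: 00100100000100010
gen 16: 00010010000010001

0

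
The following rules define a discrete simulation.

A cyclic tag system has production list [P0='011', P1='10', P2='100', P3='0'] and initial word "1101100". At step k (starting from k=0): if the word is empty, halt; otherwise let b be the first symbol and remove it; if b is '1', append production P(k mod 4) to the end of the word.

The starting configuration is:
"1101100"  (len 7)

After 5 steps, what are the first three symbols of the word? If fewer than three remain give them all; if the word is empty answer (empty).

[0] "1101100"  (len 7)
[1] "101100011"  (len 9)
[2] "0110001110"  (len 10)
[3] "110001110"  (len 9)
[4] "100011100"  (len 9)
[5] "00011100011"  (len 11)

000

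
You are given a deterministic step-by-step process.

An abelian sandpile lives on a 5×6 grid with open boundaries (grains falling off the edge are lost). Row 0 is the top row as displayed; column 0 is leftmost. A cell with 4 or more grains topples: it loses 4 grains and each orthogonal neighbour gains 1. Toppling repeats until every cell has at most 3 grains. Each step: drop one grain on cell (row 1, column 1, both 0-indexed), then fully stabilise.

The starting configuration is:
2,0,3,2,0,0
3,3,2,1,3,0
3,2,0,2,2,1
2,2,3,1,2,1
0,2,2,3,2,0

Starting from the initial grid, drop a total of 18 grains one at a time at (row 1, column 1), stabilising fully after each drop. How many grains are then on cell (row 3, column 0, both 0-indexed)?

1

step 0: 2,0,3,2,0,0
3,3,2,1,3,0
3,2,0,2,2,1
2,2,3,1,2,1
0,2,2,3,2,0
step 1: 3,1,3,2,0,0
1,2,3,1,3,0
1,0,1,2,2,1
3,3,3,1,2,1
0,2,2,3,2,0
step 2: 3,1,3,2,0,0
1,3,3,1,3,0
1,0,1,2,2,1
3,3,3,1,2,1
0,2,2,3,2,0
step 3: 3,3,0,3,0,0
2,1,1,2,3,0
1,1,2,2,2,1
3,3,3,1,2,1
0,2,2,3,2,0
step 4: 3,3,0,3,0,0
2,2,1,2,3,0
1,1,2,2,2,1
3,3,3,1,2,1
0,2,2,3,2,0
step 5: 3,3,0,3,0,0
2,3,1,2,3,0
1,1,2,2,2,1
3,3,3,1,2,1
0,2,2,3,2,0
step 6: 1,1,1,3,0,0
0,2,2,2,3,0
2,2,2,2,2,1
3,3,3,1,2,1
0,2,2,3,2,0
step 7: 1,1,1,3,0,0
0,3,2,2,3,0
2,2,2,2,2,1
3,3,3,1,2,1
0,2,2,3,2,0
step 8: 1,2,1,3,0,0
1,0,3,2,3,0
2,3,2,2,2,1
3,3,3,1,2,1
0,2,2,3,2,0
step 9: 1,2,1,3,0,0
1,1,3,2,3,0
2,3,2,2,2,1
3,3,3,1,2,1
0,2,2,3,2,0
step 10: 1,2,1,3,0,0
1,2,3,2,3,0
2,3,2,2,2,1
3,3,3,1,2,1
0,2,2,3,2,0
step 11: 1,2,1,3,0,0
1,3,3,2,3,0
2,3,2,2,2,1
3,3,3,1,2,1
0,2,2,3,2,0
step 12: 1,3,2,3,0,0
3,2,1,3,3,0
0,3,1,3,2,1
1,2,1,2,2,1
1,3,3,3,2,0
step 13: 1,3,2,3,0,0
3,3,1,3,3,0
0,3,1,3,2,1
1,2,1,2,2,1
1,3,3,3,2,0
step 14: 3,0,3,3,0,0
0,3,2,3,3,0
2,0,2,3,2,1
1,3,1,2,2,1
1,3,3,3,2,0
step 15: 3,1,3,3,0,0
1,0,3,3,3,0
2,1,2,3,2,1
1,3,1,2,2,1
1,3,3,3,2,0
step 16: 3,1,3,3,0,0
1,1,3,3,3,0
2,1,2,3,2,1
1,3,1,2,2,1
1,3,3,3,2,0
step 17: 3,1,3,3,0,0
1,2,3,3,3,0
2,1,2,3,2,1
1,3,1,2,2,1
1,3,3,3,2,0
step 18: 3,1,3,3,0,0
1,3,3,3,3,0
2,1,2,3,2,1
1,3,1,2,2,1
1,3,3,3,2,0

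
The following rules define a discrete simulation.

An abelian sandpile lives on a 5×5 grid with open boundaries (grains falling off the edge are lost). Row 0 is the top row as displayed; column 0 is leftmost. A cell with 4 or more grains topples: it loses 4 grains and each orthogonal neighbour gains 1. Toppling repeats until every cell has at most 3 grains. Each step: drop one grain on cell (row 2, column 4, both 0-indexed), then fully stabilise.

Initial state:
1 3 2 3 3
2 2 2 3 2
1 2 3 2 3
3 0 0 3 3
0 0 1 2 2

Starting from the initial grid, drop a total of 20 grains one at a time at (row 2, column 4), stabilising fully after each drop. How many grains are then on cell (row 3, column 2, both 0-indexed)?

1

gen 0: 1 3 2 3 3
2 2 2 3 2
1 2 3 2 3
3 0 0 3 3
0 0 1 2 2
gen 1: 2 1 1 2 1
3 1 2 3 1
2 0 2 2 3
3 1 2 1 1
0 0 1 3 3
gen 2: 2 1 1 2 1
3 1 2 3 2
2 0 2 3 0
3 1 2 1 2
0 0 1 3 3
gen 3: 2 1 1 2 1
3 1 2 3 2
2 0 2 3 1
3 1 2 1 2
0 0 1 3 3
gen 4: 2 1 1 2 1
3 1 2 3 2
2 0 2 3 2
3 1 2 1 2
0 0 1 3 3
gen 5: 2 1 1 2 1
3 1 2 3 2
2 0 2 3 3
3 1 2 1 2
0 0 1 3 3
gen 6: 2 1 1 3 2
3 1 3 1 0
2 0 3 1 2
3 1 2 2 3
0 0 1 3 3
gen 7: 2 1 1 3 2
3 1 3 1 0
2 0 3 1 3
3 1 2 2 3
0 0 1 3 3
gen 8: 2 1 1 3 2
3 1 3 1 1
2 0 3 3 1
3 1 3 0 2
0 0 2 1 1
gen 9: 2 1 1 3 2
3 1 3 1 1
2 0 3 3 2
3 1 3 0 2
0 0 2 1 1
gen 10: 2 1 1 3 2
3 1 3 1 1
2 0 3 3 3
3 1 3 0 2
0 0 2 1 1
gen 11: 2 1 2 3 2
3 2 0 3 2
2 1 2 1 1
3 2 0 2 3
0 0 3 1 1
gen 12: 2 1 2 3 2
3 2 0 3 2
2 1 2 1 2
3 2 0 2 3
0 0 3 1 1
gen 13: 2 1 2 3 2
3 2 0 3 2
2 1 2 1 3
3 2 0 2 3
0 0 3 1 1
gen 14: 2 1 2 3 2
3 2 0 3 3
2 1 2 2 1
3 2 0 3 0
0 0 3 1 2
gen 15: 2 1 2 3 2
3 2 0 3 3
2 1 2 2 2
3 2 0 3 0
0 0 3 1 2
gen 16: 2 1 2 3 2
3 2 0 3 3
2 1 2 2 3
3 2 0 3 0
0 0 3 1 2
gen 17: 2 1 3 1 0
3 2 1 2 2
2 1 3 1 2
3 2 1 0 2
0 0 3 2 2
gen 18: 2 1 3 1 0
3 2 1 2 2
2 1 3 1 3
3 2 1 0 2
0 0 3 2 2
gen 19: 2 1 3 1 0
3 2 1 2 3
2 1 3 2 0
3 2 1 0 3
0 0 3 2 2
gen 20: 2 1 3 1 0
3 2 1 2 3
2 1 3 2 1
3 2 1 0 3
0 0 3 2 2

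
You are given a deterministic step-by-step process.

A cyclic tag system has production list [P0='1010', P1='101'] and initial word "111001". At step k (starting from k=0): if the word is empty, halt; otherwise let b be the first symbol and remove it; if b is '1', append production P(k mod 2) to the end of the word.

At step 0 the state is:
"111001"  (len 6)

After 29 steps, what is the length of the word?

t=0: "111001"  (len 6)
t=1: "110011010"  (len 9)
t=2: "10011010101"  (len 11)
t=3: "00110101011010"  (len 14)
t=4: "0110101011010"  (len 13)
t=5: "110101011010"  (len 12)
t=6: "10101011010101"  (len 14)
t=7: "01010110101011010"  (len 17)
t=8: "1010110101011010"  (len 16)
t=9: "0101101010110101010"  (len 19)
t=10: "101101010110101010"  (len 18)
t=11: "011010101101010101010"  (len 21)
t=12: "11010101101010101010"  (len 20)
t=13: "10101011010101010101010"  (len 23)
t=14: "0101011010101010101010101"  (len 25)
t=15: "101011010101010101010101"  (len 24)
t=16: "01011010101010101010101101"  (len 26)
t=17: "1011010101010101010101101"  (len 25)
t=18: "011010101010101010101101101"  (len 27)
t=19: "11010101010101010101101101"  (len 26)
t=20: "1010101010101010101101101101"  (len 28)
t=21: "0101010101010101011011011011010"  (len 31)
t=22: "101010101010101011011011011010"  (len 30)
t=23: "010101010101010110110110110101010"  (len 33)
t=24: "10101010101010110110110110101010"  (len 32)
t=25: "01010101010101101101101101010101010"  (len 35)
t=26: "1010101010101101101101101010101010"  (len 34)
t=27: "0101010101011011011011010101010101010"  (len 37)
t=28: "101010101011011011011010101010101010"  (len 36)
t=29: "010101010110110110110101010101010101010"  (len 39)

39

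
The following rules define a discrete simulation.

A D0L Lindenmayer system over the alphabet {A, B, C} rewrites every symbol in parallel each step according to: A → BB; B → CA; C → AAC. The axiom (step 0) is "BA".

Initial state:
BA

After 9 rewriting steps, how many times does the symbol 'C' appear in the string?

gen 0: BA
gen 1: CABB
gen 2: AACBBCACA
gen 3: BBBBAACCACAAACBBAACBB
gen 4: CACACACABBBBAACAACBBAACBBBBBBAACCACABBBBAACCACA
gen 5: AACBBAACBBAACBBAACBBCACACACABBBBAACBBBBAACCACABBBBAACCACACACACACABBBBAACAACBBAACBBCACACACABBBBAACAACBBAACBB
gen 6: BBBBAACCACABBBBAACCACABBBBAACCACABBBBAACCACAAACBBAACBBAACB…AAACBBAACBBAACBBAACBBCACACACABBBBAACBBBBAACCACABBBBAACCACA  (len 243)
gen 7: CACACACABBBBAACAACBBAACBBCACACACABBBBAACAACBBAACBBCACACACA…ABBBBAACCACACACABBBBAACAACBBAACBBCACACACABBBBAACAACBBAACBB  (len 551)
gen 8: AACBBAACBBAACBBAACBBCACACACABBBBAACBBBBAACCACABBBBAACCACAA…AAACBBAACBBAACBBAACBBCACACACABBBBAACBBBBAACCACABBBBAACCACA  (len 1251)
gen 9: BBBBAACCACABBBBAACCACABBBBAACCACABBBBAACCACAAACBBAACBBAACB…ABBBBAACCACACACABBBBAACAACBBAACBBCACACACABBBBAACAACBBAACBB  (len 2839)

765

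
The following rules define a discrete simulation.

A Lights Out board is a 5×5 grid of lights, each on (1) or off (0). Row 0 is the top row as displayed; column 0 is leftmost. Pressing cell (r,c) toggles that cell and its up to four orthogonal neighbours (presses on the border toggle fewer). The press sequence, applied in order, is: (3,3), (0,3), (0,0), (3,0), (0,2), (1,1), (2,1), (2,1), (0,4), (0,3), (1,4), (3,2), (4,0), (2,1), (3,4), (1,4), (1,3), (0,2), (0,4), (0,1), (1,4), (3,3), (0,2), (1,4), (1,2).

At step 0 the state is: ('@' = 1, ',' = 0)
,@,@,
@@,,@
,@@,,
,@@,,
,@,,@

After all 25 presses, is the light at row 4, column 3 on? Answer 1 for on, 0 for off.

t=0: ,@,@,
@@,,@
,@@,,
,@@,,
,@,,@
t=1: ,@,@,
@@,,@
,@@@,
,@,@@
,@,@@
t=2: ,@@,@
@@,@@
,@@@,
,@,@@
,@,@@
t=3: @,@,@
,@,@@
,@@@,
,@,@@
,@,@@
t=4: @,@,@
,@,@@
@@@@,
@,,@@
@@,@@
t=5: @@,@@
,@@@@
@@@@,
@,,@@
@@,@@
t=6: @,,@@
@,,@@
@,@@,
@,,@@
@@,@@
t=7: @,,@@
@@,@@
,@,@,
@@,@@
@@,@@
t=8: @,,@@
@,,@@
@,@@,
@,,@@
@@,@@
t=9: @,,,,
@,,@,
@,@@,
@,,@@
@@,@@
t=10: @,@@@
@,,,,
@,@@,
@,,@@
@@,@@
t=11: @,@@,
@,,@@
@,@@@
@,,@@
@@,@@
t=12: @,@@,
@,,@@
@,,@@
@@@,@
@@@@@
t=13: @,@@,
@,,@@
@,,@@
,@@,@
,,@@@
t=14: @,@@,
@@,@@
,@@@@
,,@,@
,,@@@
t=15: @,@@,
@@,@@
,@@@,
,,@@,
,,@@,
t=16: @,@@@
@@,,,
,@@@@
,,@@,
,,@@,
t=17: @,@,@
@@@@@
,@@,@
,,@@,
,,@@,
t=18: @@,@@
@@,@@
,@@,@
,,@@,
,,@@,
t=19: @@,,,
@@,@,
,@@,@
,,@@,
,,@@,
t=20: ,,@,,
@,,@,
,@@,@
,,@@,
,,@@,
t=21: ,,@,@
@,,,@
,@@,,
,,@@,
,,@@,
t=22: ,,@,@
@,,,@
,@@@,
,,,,@
,,@,,
t=23: ,@,@@
@,@,@
,@@@,
,,,,@
,,@,,
t=24: ,@,@,
@,@@,
,@@@@
,,,,@
,,@,,
t=25: ,@@@,
@@,,,
,@,@@
,,,,@
,,@,,

0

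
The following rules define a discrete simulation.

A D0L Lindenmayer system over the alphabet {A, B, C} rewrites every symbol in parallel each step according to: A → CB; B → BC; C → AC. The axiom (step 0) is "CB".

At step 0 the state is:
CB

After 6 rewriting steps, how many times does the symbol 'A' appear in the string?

k=0  CB
k=1  ACBC
k=2  CBACBCAC
k=3  ACBCCBACBCACCBAC
k=4  CBACBCACACBCCBACBCACCBACACBCCBAC
k=5  ACBCCBACBCACCBACCBACBCACACBCCBACBCACCBACACBCCBACCBACBCACACBCCBAC
k=6  CBACBCACACBCCBACBCACCBACACBCCBACACBCCBACBCACCBACCBACBCACAC…ACACBCCBACCBACBCACACBCCBACACBCCBACBCACCBACCBACBCACACBCCBAC  (len 128)

32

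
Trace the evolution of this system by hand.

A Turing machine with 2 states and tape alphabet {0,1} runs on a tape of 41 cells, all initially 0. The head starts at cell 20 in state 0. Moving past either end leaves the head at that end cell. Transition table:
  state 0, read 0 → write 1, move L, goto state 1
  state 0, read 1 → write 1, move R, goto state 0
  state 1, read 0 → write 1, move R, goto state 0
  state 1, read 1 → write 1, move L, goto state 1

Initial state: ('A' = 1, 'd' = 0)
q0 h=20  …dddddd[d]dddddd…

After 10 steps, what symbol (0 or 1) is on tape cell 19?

1

gen 0: q0 h=20  …dddddd[d]dddddd…
gen 1: q1 h=19  …dddddd[d]Addddd…
gen 2: q0 h=20  …dddddA[A]dddddd…
gen 3: q0 h=21  …ddddAA[d]dddddd…
gen 4: q1 h=20  …dddddA[A]Addddd…
gen 5: q1 h=19  …dddddd[A]AAdddd…
gen 6: q1 h=18  …dddddd[d]AAAddd…
gen 7: q0 h=19  …dddddA[A]AAdddd…
gen 8: q0 h=20  …ddddAA[A]Addddd…
gen 9: q0 h=21  …dddAAA[A]dddddd…
gen 10: q0 h=22  …ddAAAA[d]dddddd…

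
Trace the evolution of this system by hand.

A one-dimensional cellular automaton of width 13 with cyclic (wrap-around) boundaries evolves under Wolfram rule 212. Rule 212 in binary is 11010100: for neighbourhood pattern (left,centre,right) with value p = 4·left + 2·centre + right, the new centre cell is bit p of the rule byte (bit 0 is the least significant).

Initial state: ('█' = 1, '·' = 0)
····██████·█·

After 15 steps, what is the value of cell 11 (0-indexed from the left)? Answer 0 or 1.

[0] ····██████·█·
[1] ·····█████·██
[2] █·····████··█
[3] ██·····████··
[4] ·██·····████·
[5] ··██·····████
[6] █··██·····███
[7] ██··██·····██
[8] ███··██·····█
[9] ████··██·····
[10] ·████··██····
[11] ··████··██···
[12] ···████··██··
[13] ····████··██·
[14] ·····████··██
[15] █·····████··█

0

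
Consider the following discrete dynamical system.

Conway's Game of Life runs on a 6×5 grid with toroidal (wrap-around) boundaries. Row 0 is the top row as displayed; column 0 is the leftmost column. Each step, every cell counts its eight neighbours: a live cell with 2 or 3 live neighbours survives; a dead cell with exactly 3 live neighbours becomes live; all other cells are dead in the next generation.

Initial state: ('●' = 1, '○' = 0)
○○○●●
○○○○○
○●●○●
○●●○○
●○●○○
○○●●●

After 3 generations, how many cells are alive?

16

step 0: ○○○●●
○○○○○
○●●○●
○●●○○
●○●○○
○○●●●
step 1: ○○●○●
●○●○●
●●●●○
○○○○○
●○○○●
●●●○○
step 2: ○○●○●
○○○○○
●○●●○
○○●●○
●○○○●
○○●○○
step 3: ○○○●○
○●●○●
○●●●●
●○●○○
○●●○●
●●○○●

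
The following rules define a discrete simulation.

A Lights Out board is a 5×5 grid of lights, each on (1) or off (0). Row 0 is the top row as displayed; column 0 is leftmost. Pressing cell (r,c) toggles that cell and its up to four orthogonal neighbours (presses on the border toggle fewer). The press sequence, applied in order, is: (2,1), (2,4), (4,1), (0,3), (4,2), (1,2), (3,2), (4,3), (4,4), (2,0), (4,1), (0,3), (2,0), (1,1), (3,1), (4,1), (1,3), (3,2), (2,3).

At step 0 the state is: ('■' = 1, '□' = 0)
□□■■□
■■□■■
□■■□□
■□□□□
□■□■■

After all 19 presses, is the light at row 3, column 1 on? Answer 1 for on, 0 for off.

k=0  □□■■□
■■□■■
□■■□□
■□□□□
□■□■■
k=1  □□■■□
■□□■■
■□□□□
■■□□□
□■□■■
k=2  □□■■□
■□□■□
■□□■■
■■□□■
□■□■■
k=3  □□■■□
■□□■□
■□□■■
■□□□■
■□■■■
k=4  □□□□■
■□□□□
■□□■■
■□□□■
■□■■■
k=5  □□□□■
■□□□□
■□□■■
■□■□■
■■□□■
k=6  □□■□■
■■■■□
■□■■■
■□■□■
■■□□■
k=7  □□■□■
■■■■□
■□□■■
■■□■■
■■■□■
k=8  □□■□■
■■■■□
■□□■■
■■□□■
■■□■□
k=9  □□■□■
■■■■□
■□□■■
■■□□□
■■□□■
k=10  □□■□■
□■■■□
□■□■■
□■□□□
■■□□■
k=11  □□■□■
□■■■□
□■□■■
□□□□□
□□■□■
k=12  □□□■□
□■■□□
□■□■■
□□□□□
□□■□■
k=13  □□□■□
■■■□□
■□□■■
■□□□□
□□■□■
k=14  □■□■□
□□□□□
■■□■■
■□□□□
□□■□■
k=15  □■□■□
□□□□□
■□□■■
□■■□□
□■■□■
k=16  □■□■□
□□□□□
■□□■■
□□■□□
■□□□■
k=17  □■□□□
□□■■■
■□□□■
□□■□□
■□□□■
k=18  □■□□□
□□■■■
■□■□■
□■□■□
■□■□■
k=19  □■□□□
□□■□■
■□□■□
□■□□□
■□■□■

1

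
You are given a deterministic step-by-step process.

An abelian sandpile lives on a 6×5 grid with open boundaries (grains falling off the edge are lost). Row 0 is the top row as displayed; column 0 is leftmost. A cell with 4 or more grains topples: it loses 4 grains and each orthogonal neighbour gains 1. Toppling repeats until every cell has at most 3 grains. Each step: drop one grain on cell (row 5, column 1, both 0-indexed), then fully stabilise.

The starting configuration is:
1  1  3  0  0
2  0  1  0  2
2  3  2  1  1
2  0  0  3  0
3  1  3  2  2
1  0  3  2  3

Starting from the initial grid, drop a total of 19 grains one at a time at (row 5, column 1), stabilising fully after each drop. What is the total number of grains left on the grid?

[0] 1  1  3  0  0
2  0  1  0  2
2  3  2  1  1
2  0  0  3  0
3  1  3  2  2
1  0  3  2  3
[1] 1  1  3  0  0
2  0  1  0  2
2  3  2  1  1
2  0  0  3  0
3  1  3  2  2
1  1  3  2  3
[2] 1  1  3  0  0
2  0  1  0  2
2  3  2  1  1
2  0  0  3  0
3  1  3  2  2
1  2  3  2  3
[3] 1  1  3  0  0
2  0  1  0  2
2  3  2  1  1
2  0  0  3  0
3  1  3  2  2
1  3  3  2  3
[4] 1  1  3  0  0
2  0  1  0  2
2  3  2  1  1
2  0  1  3  0
3  3  0  3  2
2  1  1  3  3
[5] 1  1  3  0  0
2  0  1  0  2
2  3  2  1  1
2  0  1  3  0
3  3  0  3  2
2  2  1  3  3
[6] 1  1  3  0  0
2  0  1  0  2
2  3  2  1  1
2  0  1  3  0
3  3  0  3  2
2  3  1  3  3
[7] 1  1  3  0  0
2  0  1  0  2
2  3  2  1  1
3  1  1  3  0
1  1  1  3  2
0  2  2  3  3
[8] 1  1  3  0  0
2  0  1  0  2
2  3  2  1  1
3  1  1  3  0
1  1  1  3  2
0  3  2  3  3
[9] 1  1  3  0  0
2  0  1  0  2
2  3  2  1  1
3  1  1  3  0
1  2  1  3  2
1  0  3  3  3
[10] 1  1  3  0  0
2  0  1  0  2
2  3  2  1  1
3  1  1  3  0
1  2  1  3  2
1  1  3  3  3
[11] 1  1  3  0  0
2  0  1  0  2
2  3  2  1  1
3  1  1  3  0
1  2  1  3  2
1  2  3  3  3
[12] 1  1  3  0  0
2  0  1  0  2
2  3  2  1  1
3  1  1  3  0
1  2  1  3  2
1  3  3  3  3
[13] 1  1  3  0  0
2  0  1  0  2
2  3  2  2  1
3  1  2  0  2
1  3  3  2  0
2  1  1  2  1
[14] 1  1  3  0  0
2  0  1  0  2
2  3  2  2  1
3  1  2  0  2
1  3  3  2  0
2  2  1  2  1
[15] 1  1  3  0  0
2  0  1  0  2
2  3  2  2  1
3  1  2  0  2
1  3  3  2  0
2  3  1  2  1
[16] 1  1  3  0  0
2  0  1  0  2
2  3  2  2  1
3  2  3  0  2
2  1  0  3  0
3  1  3  2  1
[17] 1  1  3  0  0
2  0  1  0  2
2  3  2  2  1
3  2  3  0  2
2  1  0  3  0
3  2  3  2  1
[18] 1  1  3  0  0
2  0  1  0  2
2  3  2  2  1
3  2  3  0  2
2  1  0  3  0
3  3  3  2  1
[19] 1  1  3  0  0
2  0  1  0  2
2  3  2  2  1
3  2  3  0  2
3  2  1  3  0
0  2  0  3  1

45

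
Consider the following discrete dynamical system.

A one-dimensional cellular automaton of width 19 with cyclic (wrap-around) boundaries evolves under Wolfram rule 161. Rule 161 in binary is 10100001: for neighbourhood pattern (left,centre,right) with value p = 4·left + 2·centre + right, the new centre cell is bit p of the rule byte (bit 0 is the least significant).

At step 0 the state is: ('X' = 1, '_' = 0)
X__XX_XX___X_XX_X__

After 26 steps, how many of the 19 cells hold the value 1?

gen 0: X__XX_XX___X_XX_X__
gen 1: _____X___X__X__X___
gen 2: XXXX___X_________XX
gen 3: XXX__X___XXXXXXX__X
gen 4: XX_____X__XXXXX____
gen 5: ___XXX_____XXX__XX_
gen 6: XX__X__XXX__X______
gen 7: ________X_____XXXX_
gen 8: XXXXXXX___XXX__XX__
gen 9: _XXXXX__X__X_______
gen 10: __XXX________XXXXXX
gen 11: ___X__XXXXXX__XXXX_
gen 12: XX_____XXXX____XX__
gen 13: ___XXX__XX__XX_____
gen 14: XX__X__________XXXX
gen 15: X_____XXXXXXXX__XXX
gen 16: __XXX__XXXXXX____XX
gen 17: ___X____XXXX__XX___
gen 18: XX___XX__XX______XX
gen 19: X__X________XXXX__X
gen 20: _____XXXXXX__XX____
gen 21: XXXX__XXXX______XXX
gen 22: XXX____XX__XXXX__XX
gen 23: XX__XX______XX____X
gen 24: X______XXXX____XX__
gen 25: __XXXX__XX__XX_____
gen 26: X__XX__________XXXX

7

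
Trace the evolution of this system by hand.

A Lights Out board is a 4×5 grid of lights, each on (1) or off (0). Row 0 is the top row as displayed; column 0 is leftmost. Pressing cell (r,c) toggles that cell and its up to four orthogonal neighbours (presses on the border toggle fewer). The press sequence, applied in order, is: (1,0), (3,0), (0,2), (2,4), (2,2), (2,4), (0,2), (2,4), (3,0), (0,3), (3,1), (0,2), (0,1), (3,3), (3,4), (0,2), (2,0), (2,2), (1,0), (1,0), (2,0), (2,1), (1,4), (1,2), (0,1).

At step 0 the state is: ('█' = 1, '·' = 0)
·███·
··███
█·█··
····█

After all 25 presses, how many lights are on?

k=0  ·███·
··███
█·█··
····█
k=1  ████·
█████
··█··
····█
k=2  ████·
█████
█·█··
██··█
k=3  █····
██·██
█·█··
██··█
k=4  █····
██·█·
█·███
██···
k=5  █····
████·
██··█
███··
k=6  █····
█████
██·█·
███·█
k=7  ████·
██·██
██·█·
███·█
k=8  ████·
██·█·
██··█
███··
k=9  ████·
██·█·
·█··█
··█··
k=10  ██··█
██···
·█··█
··█··
k=11  ██··█
██···
····█
██···
k=12  █·███
███··
····█
██···
k=13  ·█·██
█·█··
····█
██···
k=14  ·█·██
█·█··
···██
█████
k=15  ·█·██
█·█··
···█·
███··
k=16  ··█·█
█····
···█·
███··
k=17  ··█·█
·····
██·█·
·██··
k=18  ··█·█
··█··
█·█··
·█···
k=19  █·█·█
███··
··█··
·█···
k=20  ··█·█
··█··
█·█··
·█···
k=21  ··█·█
█·█··
·██··
██···
k=22  ··█·█
███··
█····
█····
k=23  ··█··
█████
█···█
█····
k=24  ·····
█···█
█·█·█
█····
k=25  ███··
██··█
█·█·█
█····

10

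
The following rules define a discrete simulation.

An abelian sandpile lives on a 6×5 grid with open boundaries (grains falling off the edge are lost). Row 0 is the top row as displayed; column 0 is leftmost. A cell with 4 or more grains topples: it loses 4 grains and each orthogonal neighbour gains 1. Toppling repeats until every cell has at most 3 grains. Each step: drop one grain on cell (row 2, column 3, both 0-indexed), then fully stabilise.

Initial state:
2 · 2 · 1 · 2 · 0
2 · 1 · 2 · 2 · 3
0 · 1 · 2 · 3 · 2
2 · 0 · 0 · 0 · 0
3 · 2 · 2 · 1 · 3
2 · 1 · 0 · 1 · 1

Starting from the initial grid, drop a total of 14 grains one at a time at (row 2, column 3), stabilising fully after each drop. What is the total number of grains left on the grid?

53

step 0: 2 · 2 · 1 · 2 · 0
2 · 1 · 2 · 2 · 3
0 · 1 · 2 · 3 · 2
2 · 0 · 0 · 0 · 0
3 · 2 · 2 · 1 · 3
2 · 1 · 0 · 1 · 1
step 1: 2 · 2 · 1 · 2 · 0
2 · 1 · 2 · 3 · 3
0 · 1 · 3 · 0 · 3
2 · 0 · 0 · 1 · 0
3 · 2 · 2 · 1 · 3
2 · 1 · 0 · 1 · 1
step 2: 2 · 2 · 1 · 2 · 0
2 · 1 · 2 · 3 · 3
0 · 1 · 3 · 1 · 3
2 · 0 · 0 · 1 · 0
3 · 2 · 2 · 1 · 3
2 · 1 · 0 · 1 · 1
step 3: 2 · 2 · 1 · 2 · 0
2 · 1 · 2 · 3 · 3
0 · 1 · 3 · 2 · 3
2 · 0 · 0 · 1 · 0
3 · 2 · 2 · 1 · 3
2 · 1 · 0 · 1 · 1
step 4: 2 · 2 · 1 · 2 · 0
2 · 1 · 2 · 3 · 3
0 · 1 · 3 · 3 · 3
2 · 0 · 0 · 1 · 0
3 · 2 · 2 · 1 · 3
2 · 1 · 0 · 1 · 1
step 5: 2 · 2 · 2 · 3 · 1
2 · 2 · 0 · 2 · 1
0 · 2 · 1 · 3 · 1
2 · 0 · 1 · 2 · 1
3 · 2 · 2 · 1 · 3
2 · 1 · 0 · 1 · 1
step 6: 2 · 2 · 2 · 3 · 1
2 · 2 · 0 · 3 · 1
0 · 2 · 2 · 0 · 2
2 · 0 · 1 · 3 · 1
3 · 2 · 2 · 1 · 3
2 · 1 · 0 · 1 · 1
step 7: 2 · 2 · 2 · 3 · 1
2 · 2 · 0 · 3 · 1
0 · 2 · 2 · 1 · 2
2 · 0 · 1 · 3 · 1
3 · 2 · 2 · 1 · 3
2 · 1 · 0 · 1 · 1
step 8: 2 · 2 · 2 · 3 · 1
2 · 2 · 0 · 3 · 1
0 · 2 · 2 · 2 · 2
2 · 0 · 1 · 3 · 1
3 · 2 · 2 · 1 · 3
2 · 1 · 0 · 1 · 1
step 9: 2 · 2 · 2 · 3 · 1
2 · 2 · 0 · 3 · 1
0 · 2 · 2 · 3 · 2
2 · 0 · 1 · 3 · 1
3 · 2 · 2 · 1 · 3
2 · 1 · 0 · 1 · 1
step 10: 2 · 2 · 3 · 0 · 2
2 · 2 · 1 · 1 · 2
0 · 2 · 3 · 2 · 3
2 · 0 · 2 · 0 · 2
3 · 2 · 2 · 2 · 3
2 · 1 · 0 · 1 · 1
step 11: 2 · 2 · 3 · 0 · 2
2 · 2 · 1 · 1 · 2
0 · 2 · 3 · 3 · 3
2 · 0 · 2 · 0 · 2
3 · 2 · 2 · 2 · 3
2 · 1 · 0 · 1 · 1
step 12: 2 · 2 · 3 · 0 · 2
2 · 2 · 2 · 2 · 3
0 · 3 · 0 · 2 · 0
2 · 0 · 3 · 1 · 3
3 · 2 · 2 · 2 · 3
2 · 1 · 0 · 1 · 1
step 13: 2 · 2 · 3 · 0 · 2
2 · 2 · 2 · 2 · 3
0 · 3 · 0 · 3 · 0
2 · 0 · 3 · 1 · 3
3 · 2 · 2 · 2 · 3
2 · 1 · 0 · 1 · 1
step 14: 2 · 2 · 3 · 0 · 2
2 · 2 · 2 · 3 · 3
0 · 3 · 1 · 0 · 1
2 · 0 · 3 · 2 · 3
3 · 2 · 2 · 2 · 3
2 · 1 · 0 · 1 · 1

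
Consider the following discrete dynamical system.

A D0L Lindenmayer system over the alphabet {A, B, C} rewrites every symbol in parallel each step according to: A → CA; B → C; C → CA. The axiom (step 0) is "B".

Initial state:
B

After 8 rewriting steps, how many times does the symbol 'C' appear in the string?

64

k=0  B
k=1  C
k=2  CA
k=3  CACA
k=4  CACACACA
k=5  CACACACACACACACA
k=6  CACACACACACACACACACACACACACACACA
k=7  CACACACACACACACACACACACACACACACACACACACACACACACACACACACACACACACA
k=8  CACACACACACACACACACACACACACACACACACACACACACACACACACACACACA…CACACACACACACACACACACACACACACACACACACACACACACACACACACACACA  (len 128)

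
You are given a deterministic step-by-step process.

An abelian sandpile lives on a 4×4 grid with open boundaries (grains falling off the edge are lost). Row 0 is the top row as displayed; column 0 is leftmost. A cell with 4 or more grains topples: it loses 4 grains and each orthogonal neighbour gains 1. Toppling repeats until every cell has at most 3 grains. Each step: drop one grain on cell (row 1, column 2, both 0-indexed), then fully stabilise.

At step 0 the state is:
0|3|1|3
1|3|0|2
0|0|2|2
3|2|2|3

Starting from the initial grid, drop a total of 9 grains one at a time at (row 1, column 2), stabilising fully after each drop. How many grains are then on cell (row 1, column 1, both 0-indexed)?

0) 0|3|1|3
1|3|0|2
0|0|2|2
3|2|2|3
1) 0|3|1|3
1|3|1|2
0|0|2|2
3|2|2|3
2) 0|3|1|3
1|3|2|2
0|0|2|2
3|2|2|3
3) 0|3|1|3
1|3|3|2
0|0|2|2
3|2|2|3
4) 1|0|3|3
2|1|1|3
0|1|3|2
3|2|2|3
5) 1|0|3|3
2|1|2|3
0|1|3|2
3|2|2|3
6) 1|0|3|3
2|1|3|3
0|1|3|2
3|2|2|3
7) 1|1|1|1
2|2|3|2
0|2|2|1
3|3|0|1
8) 1|1|2|1
2|3|0|3
0|2|3|1
3|3|0|1
9) 1|1|2|1
2|3|1|3
0|2|3|1
3|3|0|1

3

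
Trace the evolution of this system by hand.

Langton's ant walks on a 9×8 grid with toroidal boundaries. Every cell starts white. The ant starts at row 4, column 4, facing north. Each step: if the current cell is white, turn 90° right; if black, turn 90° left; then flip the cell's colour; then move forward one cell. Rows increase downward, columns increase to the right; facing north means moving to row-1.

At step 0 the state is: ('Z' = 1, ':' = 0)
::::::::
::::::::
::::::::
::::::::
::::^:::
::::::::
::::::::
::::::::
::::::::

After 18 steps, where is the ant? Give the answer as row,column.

t=0: ::::::::
::::::::
::::::::
::::::::
::::^:::
::::::::
::::::::
::::::::
::::::::
t=1: ::::::::
::::::::
::::::::
::::::::
::::Z>::
::::::::
::::::::
::::::::
::::::::
t=2: ::::::::
::::::::
::::::::
::::::::
::::ZZ::
:::::v::
::::::::
::::::::
::::::::
t=3: ::::::::
::::::::
::::::::
::::::::
::::ZZ::
::::<Z::
::::::::
::::::::
::::::::
t=4: ::::::::
::::::::
::::::::
::::::::
::::^Z::
::::ZZ::
::::::::
::::::::
::::::::
t=5: ::::::::
::::::::
::::::::
::::::::
:::<:Z::
::::ZZ::
::::::::
::::::::
::::::::
t=6: ::::::::
::::::::
::::::::
:::^::::
:::Z:Z::
::::ZZ::
::::::::
::::::::
::::::::
t=7: ::::::::
::::::::
::::::::
:::Z>:::
:::Z:Z::
::::ZZ::
::::::::
::::::::
::::::::
t=8: ::::::::
::::::::
::::::::
:::ZZ:::
:::ZvZ::
::::ZZ::
::::::::
::::::::
::::::::
t=9: ::::::::
::::::::
::::::::
:::ZZ:::
:::<ZZ::
::::ZZ::
::::::::
::::::::
::::::::
t=10: ::::::::
::::::::
::::::::
:::ZZ:::
::::ZZ::
:::vZZ::
::::::::
::::::::
::::::::
t=11: ::::::::
::::::::
::::::::
:::ZZ:::
::::ZZ::
::<ZZZ::
::::::::
::::::::
::::::::
t=12: ::::::::
::::::::
::::::::
:::ZZ:::
::^:ZZ::
::ZZZZ::
::::::::
::::::::
::::::::
t=13: ::::::::
::::::::
::::::::
:::ZZ:::
::Z>ZZ::
::ZZZZ::
::::::::
::::::::
::::::::
t=14: ::::::::
::::::::
::::::::
:::ZZ:::
::ZZZZ::
::ZvZZ::
::::::::
::::::::
::::::::
t=15: ::::::::
::::::::
::::::::
:::ZZ:::
::ZZZZ::
::Z:>Z::
::::::::
::::::::
::::::::
t=16: ::::::::
::::::::
::::::::
:::ZZ:::
::ZZ^Z::
::Z::Z::
::::::::
::::::::
::::::::
t=17: ::::::::
::::::::
::::::::
:::ZZ:::
::Z<:Z::
::Z::Z::
::::::::
::::::::
::::::::
t=18: ::::::::
::::::::
::::::::
:::ZZ:::
::Z::Z::
::Zv:Z::
::::::::
::::::::
::::::::

5,3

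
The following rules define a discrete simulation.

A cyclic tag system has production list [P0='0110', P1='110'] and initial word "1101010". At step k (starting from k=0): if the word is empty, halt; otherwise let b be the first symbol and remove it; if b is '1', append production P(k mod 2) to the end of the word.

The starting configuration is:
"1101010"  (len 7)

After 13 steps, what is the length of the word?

21

0) "1101010"  (len 7)
1) "1010100110"  (len 10)
2) "010100110110"  (len 12)
3) "10100110110"  (len 11)
4) "0100110110110"  (len 13)
5) "100110110110"  (len 12)
6) "00110110110110"  (len 14)
7) "0110110110110"  (len 13)
8) "110110110110"  (len 12)
9) "101101101100110"  (len 15)
10) "01101101100110110"  (len 17)
11) "1101101100110110"  (len 16)
12) "101101100110110110"  (len 18)
13) "011011001101101100110"  (len 21)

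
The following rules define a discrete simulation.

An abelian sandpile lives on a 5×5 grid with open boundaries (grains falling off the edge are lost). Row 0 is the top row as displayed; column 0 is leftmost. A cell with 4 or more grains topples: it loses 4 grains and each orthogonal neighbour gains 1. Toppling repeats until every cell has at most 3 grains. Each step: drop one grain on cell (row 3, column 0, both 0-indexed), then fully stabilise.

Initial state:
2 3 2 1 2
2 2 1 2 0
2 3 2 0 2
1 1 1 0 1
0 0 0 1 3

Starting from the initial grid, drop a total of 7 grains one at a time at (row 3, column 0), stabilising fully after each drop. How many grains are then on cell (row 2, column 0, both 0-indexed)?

1

gen 0: 2 3 2 1 2
2 2 1 2 0
2 3 2 0 2
1 1 1 0 1
0 0 0 1 3
gen 1: 2 3 2 1 2
2 2 1 2 0
2 3 2 0 2
2 1 1 0 1
0 0 0 1 3
gen 2: 2 3 2 1 2
2 2 1 2 0
2 3 2 0 2
3 1 1 0 1
0 0 0 1 3
gen 3: 2 3 2 1 2
2 2 1 2 0
3 3 2 0 2
0 2 1 0 1
1 0 0 1 3
gen 4: 2 3 2 1 2
2 2 1 2 0
3 3 2 0 2
1 2 1 0 1
1 0 0 1 3
gen 5: 2 3 2 1 2
2 2 1 2 0
3 3 2 0 2
2 2 1 0 1
1 0 0 1 3
gen 6: 2 3 2 1 2
2 2 1 2 0
3 3 2 0 2
3 2 1 0 1
1 0 0 1 3
gen 7: 2 3 2 1 2
3 3 1 2 0
1 1 3 0 2
2 0 2 0 1
2 1 0 1 3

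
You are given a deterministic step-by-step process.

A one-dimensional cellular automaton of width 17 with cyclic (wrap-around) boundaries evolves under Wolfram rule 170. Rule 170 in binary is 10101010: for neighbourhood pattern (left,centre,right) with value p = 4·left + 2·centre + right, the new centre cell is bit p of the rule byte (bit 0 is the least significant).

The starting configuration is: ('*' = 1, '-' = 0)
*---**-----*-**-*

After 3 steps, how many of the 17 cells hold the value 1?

t=0: *---**-----*-**-*
t=1: ---**-----*-**-**
t=2: --**-----*-**-**-
t=3: -**-----*-**-**--

7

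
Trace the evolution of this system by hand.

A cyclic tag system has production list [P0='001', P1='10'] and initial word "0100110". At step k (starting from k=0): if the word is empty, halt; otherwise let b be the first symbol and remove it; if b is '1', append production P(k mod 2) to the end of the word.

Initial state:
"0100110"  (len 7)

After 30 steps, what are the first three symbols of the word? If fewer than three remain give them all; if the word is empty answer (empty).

step 0: "0100110"  (len 7)
step 1: "100110"  (len 6)
step 2: "0011010"  (len 7)
step 3: "011010"  (len 6)
step 4: "11010"  (len 5)
step 5: "1010001"  (len 7)
step 6: "01000110"  (len 8)
step 7: "1000110"  (len 7)
step 8: "00011010"  (len 8)
step 9: "0011010"  (len 7)
step 10: "011010"  (len 6)
step 11: "11010"  (len 5)
step 12: "101010"  (len 6)
step 13: "01010001"  (len 8)
step 14: "1010001"  (len 7)
step 15: "010001001"  (len 9)
step 16: "10001001"  (len 8)
step 17: "0001001001"  (len 10)
step 18: "001001001"  (len 9)
step 19: "01001001"  (len 8)
step 20: "1001001"  (len 7)
step 21: "001001001"  (len 9)
step 22: "01001001"  (len 8)
step 23: "1001001"  (len 7)
step 24: "00100110"  (len 8)
step 25: "0100110"  (len 7)
step 26: "100110"  (len 6)
step 27: "00110001"  (len 8)
step 28: "0110001"  (len 7)
step 29: "110001"  (len 6)
step 30: "1000110"  (len 7)

100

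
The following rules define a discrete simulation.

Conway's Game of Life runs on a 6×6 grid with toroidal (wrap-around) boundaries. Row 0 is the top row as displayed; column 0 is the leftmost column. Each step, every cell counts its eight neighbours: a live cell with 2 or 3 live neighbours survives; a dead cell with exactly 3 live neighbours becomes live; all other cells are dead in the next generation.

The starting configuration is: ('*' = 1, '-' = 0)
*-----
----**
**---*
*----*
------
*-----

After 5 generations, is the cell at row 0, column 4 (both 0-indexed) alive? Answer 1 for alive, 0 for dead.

0) *-----
----**
**---*
*----*
------
*-----
1) *-----
-*--*-
-*----
-*---*
*----*
------
2) ------
**----
-**---
-*---*
*----*
*----*
3) -*---*
***---
--*---
-**--*
-*--*-
*----*
4) --*--*
*-*---
---*--
****--
-**-*-
-*--**
5) --****
-***--
*--*--
*---*-
----*-
-*--**

1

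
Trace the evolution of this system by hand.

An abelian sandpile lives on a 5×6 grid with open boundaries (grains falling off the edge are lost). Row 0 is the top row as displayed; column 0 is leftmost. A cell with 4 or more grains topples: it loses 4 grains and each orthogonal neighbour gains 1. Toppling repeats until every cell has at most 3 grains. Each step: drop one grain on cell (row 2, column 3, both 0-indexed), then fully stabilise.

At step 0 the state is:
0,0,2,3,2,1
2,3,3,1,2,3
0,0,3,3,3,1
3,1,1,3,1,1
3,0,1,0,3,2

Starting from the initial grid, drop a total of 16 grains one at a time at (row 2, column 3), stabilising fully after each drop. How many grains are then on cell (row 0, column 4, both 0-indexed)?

[0] 0,0,2,3,2,1
2,3,3,1,2,3
0,0,3,3,3,1
3,1,1,3,1,1
3,0,1,0,3,2
[1] 0,1,3,3,2,1
3,0,1,3,3,3
0,2,1,3,0,2
3,1,3,0,3,1
3,0,1,1,3,2
[2] 0,2,0,2,0,3
3,0,3,2,2,0
0,2,2,1,2,3
3,1,3,1,3,1
3,0,1,1,3,2
[3] 0,2,0,2,0,3
3,0,3,2,2,0
0,2,2,2,2,3
3,1,3,1,3,1
3,0,1,1,3,2
[4] 0,2,0,2,0,3
3,0,3,2,2,0
0,2,2,3,2,3
3,1,3,1,3,1
3,0,1,1,3,2
[5] 0,2,0,2,0,3
3,0,3,3,2,0
0,2,3,0,3,3
3,1,3,2,3,1
3,0,1,1,3,2
[6] 0,2,0,2,0,3
3,0,3,3,2,0
0,2,3,1,3,3
3,1,3,2,3,1
3,0,1,1,3,2
[7] 0,2,0,2,0,3
3,0,3,3,2,0
0,2,3,2,3,3
3,1,3,2,3,1
3,0,1,1,3,2
[8] 0,2,0,2,0,3
3,0,3,3,2,0
0,2,3,3,3,3
3,1,3,2,3,1
3,0,1,1,3,2
[9] 0,2,1,3,1,3
3,1,1,3,1,2
0,3,3,1,0,1
3,2,1,2,3,3
3,0,2,3,0,3
[10] 0,2,1,3,1,3
3,1,1,3,1,2
0,3,3,2,0,1
3,2,1,2,3,3
3,0,2,3,0,3
[11] 0,2,1,3,1,3
3,1,1,3,1,2
0,3,3,3,0,1
3,2,1,2,3,3
3,0,2,3,0,3
[12] 0,2,2,0,2,3
3,2,3,1,2,2
1,0,1,2,1,1
3,3,2,3,3,3
3,0,2,3,0,3
[13] 0,2,2,0,2,3
3,2,3,1,2,2
1,0,1,3,1,1
3,3,2,3,3,3
3,0,2,3,0,3
[14] 0,2,2,0,2,3
3,2,3,2,2,2
1,0,2,1,3,2
3,3,3,2,1,1
3,0,3,0,3,0
[15] 0,2,2,0,2,3
3,2,3,2,2,2
1,0,2,2,3,2
3,3,3,2,1,1
3,0,3,0,3,0
[16] 0,2,2,0,2,3
3,2,3,2,2,2
1,0,2,3,3,2
3,3,3,2,1,1
3,0,3,0,3,0

2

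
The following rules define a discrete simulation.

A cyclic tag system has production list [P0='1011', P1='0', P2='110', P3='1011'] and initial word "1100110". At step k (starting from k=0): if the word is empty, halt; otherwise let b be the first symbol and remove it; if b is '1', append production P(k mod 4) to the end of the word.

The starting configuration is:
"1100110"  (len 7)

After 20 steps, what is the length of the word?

21

t=0: "1100110"  (len 7)
t=1: "1001101011"  (len 10)
t=2: "0011010110"  (len 10)
t=3: "011010110"  (len 9)
t=4: "11010110"  (len 8)
t=5: "10101101011"  (len 11)
t=6: "01011010110"  (len 11)
t=7: "1011010110"  (len 10)
t=8: "0110101101011"  (len 13)
t=9: "110101101011"  (len 12)
t=10: "101011010110"  (len 12)
t=11: "01011010110110"  (len 14)
t=12: "1011010110110"  (len 13)
t=13: "0110101101101011"  (len 16)
t=14: "110101101101011"  (len 15)
t=15: "10101101101011110"  (len 17)
t=16: "01011011010111101011"  (len 20)
t=17: "1011011010111101011"  (len 19)
t=18: "0110110101111010110"  (len 19)
t=19: "110110101111010110"  (len 18)
t=20: "101101011110101101011"  (len 21)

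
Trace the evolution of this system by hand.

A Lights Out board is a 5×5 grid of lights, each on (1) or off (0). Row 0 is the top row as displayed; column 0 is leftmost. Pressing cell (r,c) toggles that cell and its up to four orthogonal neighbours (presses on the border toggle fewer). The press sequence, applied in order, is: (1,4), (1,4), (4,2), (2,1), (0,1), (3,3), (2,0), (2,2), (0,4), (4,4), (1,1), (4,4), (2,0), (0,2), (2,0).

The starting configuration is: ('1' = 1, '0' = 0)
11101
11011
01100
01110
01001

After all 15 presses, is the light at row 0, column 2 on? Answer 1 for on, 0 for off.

[0] 11101
11011
01100
01110
01001
[1] 11100
11000
01101
01110
01001
[2] 11101
11011
01100
01110
01001
[3] 11101
11011
01100
01010
00111
[4] 11101
10011
10000
00010
00111
[5] 00001
11011
10000
00010
00111
[6] 00001
11011
10010
00101
00101
[7] 00001
01011
01010
10101
00101
[8] 00001
01111
00100
10001
00101
[9] 00010
01110
00100
10001
00101
[10] 00010
01110
00100
10000
00110
[11] 01010
10010
01100
10000
00110
[12] 01010
10010
01100
10001
00101
[13] 01010
00010
10100
00001
00101
[14] 00100
00110
10100
00001
00101
[15] 00100
10110
01100
10001
00101

1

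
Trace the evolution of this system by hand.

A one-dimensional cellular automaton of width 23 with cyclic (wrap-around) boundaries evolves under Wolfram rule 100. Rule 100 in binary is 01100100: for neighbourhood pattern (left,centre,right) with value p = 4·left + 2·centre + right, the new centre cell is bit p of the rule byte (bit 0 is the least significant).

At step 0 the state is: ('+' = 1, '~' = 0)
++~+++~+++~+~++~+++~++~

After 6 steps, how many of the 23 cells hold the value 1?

gen 0: ++~+++~+++~+~++~+++~++~
gen 1: ~++~~++~~++++~++~~++~++
gen 2: +~+~~~+~~~~~++~+~~~++~+
gen 3: +++~~~+~~~~~~+++~~~~++~
gen 4: ~~+~~~+~~~~~~~~+~~~~~++
gen 5: ~~+~~~+~~~~~~~~+~~~~~~+
gen 6: ~~+~~~+~~~~~~~~+~~~~~~+

4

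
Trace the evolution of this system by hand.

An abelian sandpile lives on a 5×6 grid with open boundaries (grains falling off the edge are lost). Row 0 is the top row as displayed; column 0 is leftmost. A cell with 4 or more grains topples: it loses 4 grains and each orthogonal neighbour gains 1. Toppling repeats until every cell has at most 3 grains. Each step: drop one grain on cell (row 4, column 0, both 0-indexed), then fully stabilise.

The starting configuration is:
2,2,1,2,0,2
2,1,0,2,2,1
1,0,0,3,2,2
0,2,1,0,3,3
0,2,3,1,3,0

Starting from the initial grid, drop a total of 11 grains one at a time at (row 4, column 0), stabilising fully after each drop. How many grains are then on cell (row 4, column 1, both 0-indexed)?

0) 2,2,1,2,0,2
2,1,0,2,2,1
1,0,0,3,2,2
0,2,1,0,3,3
0,2,3,1,3,0
1) 2,2,1,2,0,2
2,1,0,2,2,1
1,0,0,3,2,2
0,2,1,0,3,3
1,2,3,1,3,0
2) 2,2,1,2,0,2
2,1,0,2,2,1
1,0,0,3,2,2
0,2,1,0,3,3
2,2,3,1,3,0
3) 2,2,1,2,0,2
2,1,0,2,2,1
1,0,0,3,2,2
0,2,1,0,3,3
3,2,3,1,3,0
4) 2,2,1,2,0,2
2,1,0,2,2,1
1,0,0,3,2,2
1,2,1,0,3,3
0,3,3,1,3,0
5) 2,2,1,2,0,2
2,1,0,2,2,1
1,0,0,3,2,2
1,2,1,0,3,3
1,3,3,1,3,0
6) 2,2,1,2,0,2
2,1,0,2,2,1
1,0,0,3,2,2
1,2,1,0,3,3
2,3,3,1,3,0
7) 2,2,1,2,0,2
2,1,0,2,2,1
1,0,0,3,2,2
1,2,1,0,3,3
3,3,3,1,3,0
8) 2,2,1,2,0,2
2,1,0,2,2,1
1,0,0,3,2,2
2,3,2,0,3,3
1,1,0,2,3,0
9) 2,2,1,2,0,2
2,1,0,2,2,1
1,0,0,3,2,2
2,3,2,0,3,3
2,1,0,2,3,0
10) 2,2,1,2,0,2
2,1,0,2,2,1
1,0,0,3,2,2
2,3,2,0,3,3
3,1,0,2,3,0
11) 2,2,1,2,0,2
2,1,0,2,2,1
1,0,0,3,2,2
3,3,2,0,3,3
0,2,0,2,3,0

2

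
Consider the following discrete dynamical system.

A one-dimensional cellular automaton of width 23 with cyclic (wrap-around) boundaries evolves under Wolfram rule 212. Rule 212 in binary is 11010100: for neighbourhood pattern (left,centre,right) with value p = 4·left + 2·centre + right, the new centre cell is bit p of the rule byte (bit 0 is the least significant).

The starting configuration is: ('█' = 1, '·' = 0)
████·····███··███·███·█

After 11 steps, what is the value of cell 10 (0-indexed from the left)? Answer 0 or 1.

1

t=0: ████·····███··███·███·█
t=1: █████·····███··██··██··
t=2: ·█████·····███··██··██·
t=3: ··█████·····███··██··██
t=4: █··█████·····███··██··█
t=5: ██··█████·····███··██··
t=6: ·██··█████·····███··██·
t=7: ··██··█████·····███··██
t=8: █··██··█████·····███··█
t=9: ██··██··█████·····███··
t=10: ·██··██··█████·····███·
t=11: ··██··██··█████·····███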